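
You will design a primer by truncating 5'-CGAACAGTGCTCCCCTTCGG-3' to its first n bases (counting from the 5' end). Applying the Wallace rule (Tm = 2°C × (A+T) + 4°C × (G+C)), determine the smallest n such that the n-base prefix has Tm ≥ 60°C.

First 18 bases: CGAACAGTGCTCCCCTTC → Tm = 58°C (< 60°C)
First 19 bases: CGAACAGTGCTCCCCTTCG → Tm = 62°C (≥ 60°C)
Each additional base adds 2°C (A/T) or 4°C (G/C), so Tm is non-decreasing in n; n = 19 is the first length to reach 60°C.

n = 19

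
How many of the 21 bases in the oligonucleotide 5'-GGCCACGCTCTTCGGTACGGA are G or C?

14

Scanning the sequence gives C=7, T=4, G=7, A=3.
Total G or C: 7 + 7 = 14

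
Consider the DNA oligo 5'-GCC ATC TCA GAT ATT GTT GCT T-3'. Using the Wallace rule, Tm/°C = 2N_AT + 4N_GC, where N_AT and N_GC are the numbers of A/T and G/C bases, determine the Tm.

62°C

T=9, C=5, A=4, G=4
A+T = 13, G+C = 9
Tm = 2×13 + 4×9 = 62°C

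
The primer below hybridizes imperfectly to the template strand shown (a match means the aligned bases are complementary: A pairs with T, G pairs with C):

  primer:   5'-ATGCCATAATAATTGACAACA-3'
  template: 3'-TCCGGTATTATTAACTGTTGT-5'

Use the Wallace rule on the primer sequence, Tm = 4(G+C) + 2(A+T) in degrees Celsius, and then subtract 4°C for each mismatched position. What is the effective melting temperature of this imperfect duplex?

50°C

Primer base counts: A=10, T=5, G=2, C=4 → A+T=15, G+C=6
Perfect-match Tm = 2(15) + 4(6) = 30 + 24 = 54°C
Mismatches (positions where the bases are not complementary): 1 (at position 2)
Effective Tm = 54 − 1×4 = 54 − 4 = 50°C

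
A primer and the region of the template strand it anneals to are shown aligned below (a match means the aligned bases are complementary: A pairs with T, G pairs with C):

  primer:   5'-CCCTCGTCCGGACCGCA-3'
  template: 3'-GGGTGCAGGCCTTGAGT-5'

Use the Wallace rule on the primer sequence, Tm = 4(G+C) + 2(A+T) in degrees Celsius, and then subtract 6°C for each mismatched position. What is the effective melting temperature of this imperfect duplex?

42°C

Primer base counts: A=2, T=2, G=4, C=9 → A+T=4, G+C=13
Perfect-match Tm = 2(4) + 4(13) = 8 + 52 = 60°C
Mismatches (positions where the bases are not complementary): 3 (at positions 4, 13, 15)
Effective Tm = 60 − 3×6 = 60 − 18 = 42°C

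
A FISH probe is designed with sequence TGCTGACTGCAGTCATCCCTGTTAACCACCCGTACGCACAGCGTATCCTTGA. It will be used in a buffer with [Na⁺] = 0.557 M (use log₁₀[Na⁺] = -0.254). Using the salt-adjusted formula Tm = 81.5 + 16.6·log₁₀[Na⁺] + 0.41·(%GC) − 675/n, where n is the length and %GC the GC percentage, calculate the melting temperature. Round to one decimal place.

86.4°C

Length n = 52. G=10, C=18, T=13, A=11
G+C = 28, so %GC = 28/52 × 100 = 53.846%
Salt term: 16.6 × (-0.254) = -4.216
GC term: 0.41 × 53.846 = 22.077; length term: −675/52 = −12.981
Tm = 81.5 + (-4.216) + 22.077 − 12.981 = 86.38 → 86.4°C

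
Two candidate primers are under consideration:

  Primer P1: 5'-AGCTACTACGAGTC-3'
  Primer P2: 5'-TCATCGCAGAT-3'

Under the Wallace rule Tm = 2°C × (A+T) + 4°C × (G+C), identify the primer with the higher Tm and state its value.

Primer P1: A+T=7, G+C=7 → Tm = 2(7)+4(7) = 42°C
Primer P2: A+T=6, G+C=5 → Tm = 2(6)+4(5) = 32°C
42°C vs 32°C → primer P1 is higher.

Primer P1, 42°C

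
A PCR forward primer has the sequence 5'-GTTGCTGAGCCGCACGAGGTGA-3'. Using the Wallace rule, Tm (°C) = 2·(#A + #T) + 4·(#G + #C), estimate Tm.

Counting bases: A=4, G=9, T=4, C=5
A+T = 8, G+C = 14
Tm = 2(8) + 4(14) = 16 + 56 = 72°C

72°C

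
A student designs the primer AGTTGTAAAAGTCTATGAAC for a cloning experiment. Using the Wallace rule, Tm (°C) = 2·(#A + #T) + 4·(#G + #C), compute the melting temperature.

G=4, C=2, A=8, T=6
AT pairs contribute 14, GC pairs contribute 6.
Tm = 4·6 + 2·14 = 24 + 28 = 52°C

52°C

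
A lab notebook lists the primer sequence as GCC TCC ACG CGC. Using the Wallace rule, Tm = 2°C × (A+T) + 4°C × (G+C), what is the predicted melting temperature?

44°C

Scanning the sequence gives A=1, G=3, C=7, T=1.
So N_AT = 2 and N_GC = 10.
Tm = 2(2) + 4(10) = 4 + 40 = 44°C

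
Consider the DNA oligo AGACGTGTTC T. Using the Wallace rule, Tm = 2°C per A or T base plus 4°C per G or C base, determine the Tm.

32°C

Scanning the sequence gives G=3, A=2, T=4, C=2.
A+T = 6, G+C = 5
Tm = 2(6) + 4(5) = 12 + 20 = 32°C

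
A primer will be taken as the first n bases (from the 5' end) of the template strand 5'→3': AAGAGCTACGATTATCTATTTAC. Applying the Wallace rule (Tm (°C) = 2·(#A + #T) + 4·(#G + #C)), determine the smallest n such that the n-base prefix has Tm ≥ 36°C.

First 12 bases: AAGAGCTACGAT → Tm = 34°C (< 36°C)
First 13 bases: AAGAGCTACGATT → Tm = 36°C (≥ 36°C)
Each additional base adds 2°C (A/T) or 4°C (G/C), so Tm is non-decreasing in n; n = 13 is the first length to reach 36°C.

n = 13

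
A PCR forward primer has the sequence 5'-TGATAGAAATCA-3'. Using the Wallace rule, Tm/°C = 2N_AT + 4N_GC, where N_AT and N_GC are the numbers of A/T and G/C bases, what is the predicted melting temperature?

30°C

G=2, T=3, A=6, C=1
So N_AT = 9 and N_GC = 3.
Tm = 2×9 + 4×3 = 30°C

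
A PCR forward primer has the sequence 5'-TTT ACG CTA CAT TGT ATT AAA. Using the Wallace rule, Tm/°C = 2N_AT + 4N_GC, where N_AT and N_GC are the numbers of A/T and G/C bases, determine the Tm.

T=9, G=2, C=3, A=7
So N_AT = 16 and N_GC = 5.
Tm = 2(16) + 4(5) = 32 + 20 = 52°C

52°C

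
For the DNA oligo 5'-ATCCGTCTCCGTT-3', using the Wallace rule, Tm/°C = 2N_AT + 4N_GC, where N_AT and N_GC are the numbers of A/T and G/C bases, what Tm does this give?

Scanning the sequence gives A=1, T=5, C=5, G=2.
So N_AT = 6 and N_GC = 7.
Tm = 2×6 + 4×7 = 40°C

40°C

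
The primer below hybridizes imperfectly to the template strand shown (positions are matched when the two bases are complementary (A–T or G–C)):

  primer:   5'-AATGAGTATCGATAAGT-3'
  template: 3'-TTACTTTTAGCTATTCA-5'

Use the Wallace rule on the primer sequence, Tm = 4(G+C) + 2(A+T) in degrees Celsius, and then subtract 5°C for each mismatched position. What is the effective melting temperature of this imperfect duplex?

34°C

Primer base counts: A=7, T=5, G=4, C=1 → A+T=12, G+C=5
Perfect-match Tm = 2(12) + 4(5) = 24 + 20 = 44°C
Mismatches (positions where the bases are not complementary): 2 (at positions 6, 7)
Effective Tm = 44 − 2×5 = 44 − 10 = 34°C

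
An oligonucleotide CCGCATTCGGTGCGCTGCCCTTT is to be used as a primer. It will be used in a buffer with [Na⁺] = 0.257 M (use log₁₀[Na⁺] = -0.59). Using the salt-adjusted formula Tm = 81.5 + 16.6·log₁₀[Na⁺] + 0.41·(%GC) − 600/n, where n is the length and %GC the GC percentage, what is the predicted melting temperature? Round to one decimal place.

Length n = 23. Base counts: A=1, G=6, T=7, C=9
G+C = 15, so %GC = 15/23 × 100 = 65.217%
Salt term: 16.6 × (-0.59) = -9.794
GC term: 0.41 × 65.217 = 26.739; length term: −600/23 = −26.087
Tm = 81.5 + (-9.794) + 26.739 − 26.087 = 72.358 → 72.4°C

72.4°C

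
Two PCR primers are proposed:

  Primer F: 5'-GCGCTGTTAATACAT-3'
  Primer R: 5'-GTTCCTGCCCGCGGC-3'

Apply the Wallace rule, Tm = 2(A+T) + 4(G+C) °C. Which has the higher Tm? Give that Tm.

Primer F: A+T=9, G+C=6 → Tm = 2(9)+4(6) = 42°C
Primer R: A+T=3, G+C=12 → Tm = 2(3)+4(12) = 54°C
42°C vs 54°C → primer R is higher.

Primer R, 54°C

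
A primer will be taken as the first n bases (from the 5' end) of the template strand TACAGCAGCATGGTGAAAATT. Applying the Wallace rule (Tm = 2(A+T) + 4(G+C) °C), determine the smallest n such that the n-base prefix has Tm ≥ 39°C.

First 12 bases: TACAGCAGCATG → Tm = 36°C (< 39°C)
First 13 bases: TACAGCAGCATGG → Tm = 40°C (≥ 39°C)
Each additional base adds 2°C (A/T) or 4°C (G/C), so Tm is non-decreasing in n; n = 13 is the first length to reach 39°C.

n = 13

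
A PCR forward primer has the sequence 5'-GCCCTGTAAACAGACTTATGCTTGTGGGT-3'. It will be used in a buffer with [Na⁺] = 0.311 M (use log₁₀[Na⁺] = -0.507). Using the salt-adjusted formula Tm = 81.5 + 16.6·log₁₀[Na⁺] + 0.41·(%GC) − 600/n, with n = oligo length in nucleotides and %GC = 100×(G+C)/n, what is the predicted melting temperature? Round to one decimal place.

Length n = 29. Base counts: A=6, G=8, T=9, C=6
G+C = 14, so %GC = 14/29 × 100 = 48.276%
Salt term: 16.6 × (-0.507) = -8.416
GC term: 0.41 × 48.276 = 19.793; length term: −600/29 = −20.69
Tm = 81.5 + (-8.416) + 19.793 − 20.69 = 72.187 → 72.2°C

72.2°C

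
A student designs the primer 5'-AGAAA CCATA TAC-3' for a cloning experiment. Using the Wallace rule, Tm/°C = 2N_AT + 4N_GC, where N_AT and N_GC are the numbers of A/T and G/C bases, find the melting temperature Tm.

Scanning the sequence gives A=7, C=3, G=1, T=2.
AT pairs contribute 9, GC pairs contribute 4.
Tm = 2×9 + 4×4 = 34°C

34°C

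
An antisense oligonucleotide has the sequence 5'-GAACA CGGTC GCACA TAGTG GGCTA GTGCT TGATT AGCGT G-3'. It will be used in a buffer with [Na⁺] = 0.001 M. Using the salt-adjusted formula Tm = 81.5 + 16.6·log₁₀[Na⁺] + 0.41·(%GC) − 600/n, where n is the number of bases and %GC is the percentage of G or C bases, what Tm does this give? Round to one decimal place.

Length n = 41. Base counts: A=9, C=8, G=14, T=10
G+C = 22, so %GC = 22/41 × 100 = 53.659%
Salt term: 16.6 × (-3) = -49.8
GC term: 0.41 × 53.659 = 22; length term: −600/41 = −14.634
Tm = 81.5 + (-49.8) + 22 − 14.634 = 39.066 → 39.1°C

39.1°C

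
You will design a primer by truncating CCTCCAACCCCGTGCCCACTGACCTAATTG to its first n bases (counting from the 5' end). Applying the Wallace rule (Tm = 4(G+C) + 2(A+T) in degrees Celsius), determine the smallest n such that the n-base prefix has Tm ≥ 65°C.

First 18 bases: CCTCCAACCCCGTGCCCA → Tm = 62°C (< 65°C)
First 19 bases: CCTCCAACCCCGTGCCCAC → Tm = 66°C (≥ 65°C)
Since every base adds ≥2°C, Tm only increases with n, so the threshold is first crossed at n = 19.

n = 19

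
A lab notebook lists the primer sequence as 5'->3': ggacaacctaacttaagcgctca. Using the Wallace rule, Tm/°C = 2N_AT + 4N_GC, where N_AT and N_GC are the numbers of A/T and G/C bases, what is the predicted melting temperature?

C=7, G=4, A=8, T=4
A+T = 12, G+C = 11
Tm = 4·11 + 2·12 = 44 + 24 = 68°C

68°C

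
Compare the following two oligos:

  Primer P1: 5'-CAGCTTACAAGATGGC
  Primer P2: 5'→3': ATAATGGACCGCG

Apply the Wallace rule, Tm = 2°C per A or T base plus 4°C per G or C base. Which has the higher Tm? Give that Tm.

Primer P1: A+T=8, G+C=8 → Tm = 2(8)+4(8) = 48°C
Primer P2: A+T=6, G+C=7 → Tm = 2(6)+4(7) = 40°C
48°C vs 40°C → primer P1 is higher.

Primer P1, 48°C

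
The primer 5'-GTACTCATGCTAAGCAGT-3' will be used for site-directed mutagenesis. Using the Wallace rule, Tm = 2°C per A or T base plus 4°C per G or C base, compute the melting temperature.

52°C

Scanning the sequence gives T=5, C=4, A=5, G=4.
AT pairs contribute 10, GC pairs contribute 8.
Tm = 4·8 + 2·10 = 32 + 20 = 52°C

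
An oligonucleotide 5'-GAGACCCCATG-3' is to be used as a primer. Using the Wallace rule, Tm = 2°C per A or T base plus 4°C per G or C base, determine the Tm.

Base counts: A=3, G=3, T=1, C=4
AT pairs contribute 4, GC pairs contribute 7.
Tm = 2(4) + 4(7) = 8 + 28 = 36°C

36°C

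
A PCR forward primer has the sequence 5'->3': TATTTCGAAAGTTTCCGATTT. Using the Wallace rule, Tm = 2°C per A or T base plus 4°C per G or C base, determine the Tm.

54°C

Base counts: G=3, A=5, C=3, T=10
A+T = 15, G+C = 6
Tm = 2×15 + 4×6 = 54°C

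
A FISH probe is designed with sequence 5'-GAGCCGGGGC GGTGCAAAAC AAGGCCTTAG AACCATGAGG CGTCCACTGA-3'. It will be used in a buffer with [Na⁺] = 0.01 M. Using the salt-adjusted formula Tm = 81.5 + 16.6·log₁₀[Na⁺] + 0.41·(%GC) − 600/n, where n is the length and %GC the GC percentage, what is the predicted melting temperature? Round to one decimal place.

Length n = 50. Base counts: C=13, T=6, G=17, A=14
G+C = 30, so %GC = 30/50 × 100 = 60%
Salt term: 16.6 × (-2) = -33.2
GC term: 0.41 × 60 = 24.6; length term: −600/50 = −12
Tm = 81.5 + (-33.2) + 24.6 − 12 = 60.9 → 60.9°C

60.9°C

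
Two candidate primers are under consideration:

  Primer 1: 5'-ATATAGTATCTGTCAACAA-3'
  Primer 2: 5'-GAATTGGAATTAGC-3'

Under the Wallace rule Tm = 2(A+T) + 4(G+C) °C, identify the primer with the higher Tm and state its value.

Primer 1, 48°C

Primer 1: A+T=14, G+C=5 → Tm = 2(14)+4(5) = 48°C
Primer 2: A+T=9, G+C=5 → Tm = 2(9)+4(5) = 38°C
48°C vs 38°C → primer 1 is higher.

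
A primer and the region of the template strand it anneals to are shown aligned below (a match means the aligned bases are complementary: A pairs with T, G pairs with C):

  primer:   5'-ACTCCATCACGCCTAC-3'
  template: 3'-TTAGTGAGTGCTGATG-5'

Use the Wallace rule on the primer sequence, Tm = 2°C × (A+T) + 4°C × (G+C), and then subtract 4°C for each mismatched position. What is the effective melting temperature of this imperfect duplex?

34°C

Primer base counts: A=4, T=3, G=1, C=8 → A+T=7, G+C=9
Perfect-match Tm = 2(7) + 4(9) = 14 + 36 = 50°C
Mismatches (positions where the bases are not complementary): 4 (at positions 2, 5, 6, 12)
Effective Tm = 50 − 4×4 = 50 − 16 = 34°C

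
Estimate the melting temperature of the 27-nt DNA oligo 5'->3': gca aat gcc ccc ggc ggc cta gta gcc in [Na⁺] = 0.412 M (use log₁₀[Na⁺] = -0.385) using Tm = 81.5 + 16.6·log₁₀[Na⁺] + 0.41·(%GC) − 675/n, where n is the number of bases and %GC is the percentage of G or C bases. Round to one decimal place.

79.0°C

Length n = 27. Base counts: C=11, T=3, G=8, A=5
G+C = 19, so %GC = 19/27 × 100 = 70.37%
Salt term: 16.6 × (-0.385) = -6.391
GC term: 0.41 × 70.37 = 28.852; length term: −675/27 = −25
Tm = 81.5 + (-6.391) + 28.852 − 25 = 78.961 → 79.0°C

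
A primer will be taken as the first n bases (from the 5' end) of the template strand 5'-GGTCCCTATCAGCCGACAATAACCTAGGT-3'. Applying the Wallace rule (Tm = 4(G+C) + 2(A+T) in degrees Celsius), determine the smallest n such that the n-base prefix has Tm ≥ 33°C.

n = 11

First 10 bases: GGTCCCTATC → Tm = 32°C (< 33°C)
First 11 bases: GGTCCCTATCA → Tm = 34°C (≥ 33°C)
Each additional base adds 2°C (A/T) or 4°C (G/C), so Tm is non-decreasing in n; n = 11 is the first length to reach 33°C.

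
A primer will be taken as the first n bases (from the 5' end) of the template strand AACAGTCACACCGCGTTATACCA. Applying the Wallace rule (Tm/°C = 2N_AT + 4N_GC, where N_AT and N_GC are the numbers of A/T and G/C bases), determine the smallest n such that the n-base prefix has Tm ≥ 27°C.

n = 10

First 9 bases: AACAGTCAC → Tm = 26°C (< 27°C)
First 10 bases: AACAGTCACA → Tm = 28°C (≥ 27°C)
Since every base adds ≥2°C, Tm only increases with n, so the threshold is first crossed at n = 10.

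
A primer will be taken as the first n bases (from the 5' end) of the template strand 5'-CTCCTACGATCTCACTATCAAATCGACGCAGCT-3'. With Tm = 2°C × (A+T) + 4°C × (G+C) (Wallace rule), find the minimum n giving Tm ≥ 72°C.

n = 25

First 24 bases: CTCCTACGATCTCACTATCAAATC → Tm = 68°C (< 72°C)
First 25 bases: CTCCTACGATCTCACTATCAAATCG → Tm = 72°C (≥ 72°C)
Each additional base adds 2°C (A/T) or 4°C (G/C), so Tm is non-decreasing in n; n = 25 is the first length to reach 72°C.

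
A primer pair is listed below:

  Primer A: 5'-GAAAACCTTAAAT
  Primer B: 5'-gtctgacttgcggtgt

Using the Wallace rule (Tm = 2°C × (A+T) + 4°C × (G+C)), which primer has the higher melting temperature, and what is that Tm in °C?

Primer A: A+T=10, G+C=3 → Tm = 2(10)+4(3) = 32°C
Primer B: A+T=7, G+C=9 → Tm = 2(7)+4(9) = 50°C
32°C vs 50°C → primer B is higher.

Primer B, 50°C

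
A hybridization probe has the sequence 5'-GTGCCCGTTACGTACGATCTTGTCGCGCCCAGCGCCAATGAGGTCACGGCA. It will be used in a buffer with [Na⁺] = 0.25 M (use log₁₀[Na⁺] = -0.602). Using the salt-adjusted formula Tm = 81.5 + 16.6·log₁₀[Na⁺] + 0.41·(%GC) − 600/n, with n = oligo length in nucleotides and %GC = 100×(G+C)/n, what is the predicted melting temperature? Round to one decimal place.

85.5°C

Length n = 51. T=10, A=9, G=15, C=17
G+C = 32, so %GC = 32/51 × 100 = 62.745%
Salt term: 16.6 × (-0.602) = -9.993
GC term: 0.41 × 62.745 = 25.725; length term: −600/51 = −11.765
Tm = 81.5 + (-9.993) + 25.725 − 11.765 = 85.467 → 85.5°C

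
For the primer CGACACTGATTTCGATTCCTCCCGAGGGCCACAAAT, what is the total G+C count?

Scanning the sequence gives A=9, G=7, C=12, T=8.
Total G or C: 7 + 12 = 19

19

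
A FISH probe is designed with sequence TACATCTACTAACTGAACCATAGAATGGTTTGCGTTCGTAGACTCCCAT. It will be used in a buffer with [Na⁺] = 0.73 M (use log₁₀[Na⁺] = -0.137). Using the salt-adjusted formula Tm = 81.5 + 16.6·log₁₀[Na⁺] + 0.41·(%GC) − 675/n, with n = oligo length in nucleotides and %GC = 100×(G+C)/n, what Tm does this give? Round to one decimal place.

82.2°C

Length n = 49. G=8, T=15, A=14, C=12
G+C = 20, so %GC = 20/49 × 100 = 40.816%
Salt term: 16.6 × (-0.137) = -2.274
GC term: 0.41 × 40.816 = 16.735; length term: −675/49 = −13.776
Tm = 81.5 + (-2.274) + 16.735 − 13.776 = 82.185 → 82.2°C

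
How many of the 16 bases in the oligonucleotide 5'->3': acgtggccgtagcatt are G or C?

9

Counting bases: T=4, C=4, A=3, G=5
G+C = 5 + 4 = 9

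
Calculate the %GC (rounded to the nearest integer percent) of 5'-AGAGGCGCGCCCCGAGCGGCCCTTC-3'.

80%

Counting bases: T=2, G=9, A=3, C=11
G+C = 9 + 11 = 20 out of 25 bases
%GC = 20/25 × 100 = 80% ≈ 80%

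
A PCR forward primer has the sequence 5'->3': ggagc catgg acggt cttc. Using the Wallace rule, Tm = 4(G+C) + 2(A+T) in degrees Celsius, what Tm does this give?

62°C

G=7, A=3, C=5, T=4
AT pairs contribute 7, GC pairs contribute 12.
Tm = 4·12 + 2·7 = 48 + 14 = 62°C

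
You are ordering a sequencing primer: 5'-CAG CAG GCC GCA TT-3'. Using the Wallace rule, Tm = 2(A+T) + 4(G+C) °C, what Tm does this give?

A=3, T=2, G=4, C=5
AT pairs contribute 5, GC pairs contribute 9.
Tm = 2(5) + 4(9) = 10 + 36 = 46°C

46°C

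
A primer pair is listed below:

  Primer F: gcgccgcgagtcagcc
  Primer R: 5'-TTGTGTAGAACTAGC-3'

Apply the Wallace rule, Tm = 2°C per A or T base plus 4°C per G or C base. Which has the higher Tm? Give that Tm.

Primer F, 58°C

Primer F: A+T=3, G+C=13 → Tm = 2(3)+4(13) = 58°C
Primer R: A+T=9, G+C=6 → Tm = 2(9)+4(6) = 42°C
58°C vs 42°C → primer F is higher.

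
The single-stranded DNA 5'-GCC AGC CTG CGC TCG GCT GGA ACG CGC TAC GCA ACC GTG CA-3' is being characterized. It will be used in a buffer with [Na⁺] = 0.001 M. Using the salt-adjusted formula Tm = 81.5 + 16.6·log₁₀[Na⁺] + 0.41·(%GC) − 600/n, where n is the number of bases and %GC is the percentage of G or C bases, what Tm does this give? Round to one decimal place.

Length n = 41. Base counts: C=16, A=7, G=13, T=5
G+C = 29, so %GC = 29/41 × 100 = 70.732%
Salt term: 16.6 × (-3) = -49.8
GC term: 0.41 × 70.732 = 29; length term: −600/41 = −14.634
Tm = 81.5 + (-49.8) + 29 − 14.634 = 46.066 → 46.1°C

46.1°C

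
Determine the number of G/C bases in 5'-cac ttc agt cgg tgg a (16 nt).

9

A=3, T=4, G=5, C=4
G+C = 5 + 4 = 9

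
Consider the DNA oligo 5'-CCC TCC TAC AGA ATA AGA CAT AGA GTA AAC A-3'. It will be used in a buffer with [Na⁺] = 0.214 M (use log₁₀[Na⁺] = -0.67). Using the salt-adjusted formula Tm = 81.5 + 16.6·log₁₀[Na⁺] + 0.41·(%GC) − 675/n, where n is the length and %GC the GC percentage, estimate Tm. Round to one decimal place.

64.5°C

Length n = 31. Base counts: C=8, G=4, T=5, A=14
G+C = 12, so %GC = 12/31 × 100 = 38.71%
Salt term: 16.6 × (-0.67) = -11.122
GC term: 0.41 × 38.71 = 15.871; length term: −675/31 = −21.774
Tm = 81.5 + (-11.122) + 15.871 − 21.774 = 64.475 → 64.5°C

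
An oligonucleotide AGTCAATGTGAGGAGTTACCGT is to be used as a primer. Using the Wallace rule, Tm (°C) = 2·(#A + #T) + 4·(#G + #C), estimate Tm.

64°C

Scanning the sequence gives T=6, C=3, G=7, A=6.
A+T = 12, G+C = 10
Tm = 4·10 + 2·12 = 40 + 24 = 64°C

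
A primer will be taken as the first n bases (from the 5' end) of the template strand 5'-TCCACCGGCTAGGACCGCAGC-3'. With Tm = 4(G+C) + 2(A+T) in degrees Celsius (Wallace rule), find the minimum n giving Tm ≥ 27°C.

First 7 bases: TCCACCG → Tm = 24°C (< 27°C)
First 8 bases: TCCACCGG → Tm = 28°C (≥ 27°C)
Since every base adds ≥2°C, Tm only increases with n, so the threshold is first crossed at n = 8.

n = 8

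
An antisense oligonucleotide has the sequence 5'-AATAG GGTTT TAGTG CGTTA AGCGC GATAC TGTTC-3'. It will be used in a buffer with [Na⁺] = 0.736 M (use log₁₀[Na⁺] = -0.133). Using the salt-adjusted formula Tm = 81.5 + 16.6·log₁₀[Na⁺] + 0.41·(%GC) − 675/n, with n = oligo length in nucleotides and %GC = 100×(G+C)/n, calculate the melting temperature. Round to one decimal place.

77.6°C

Length n = 35. C=5, A=8, G=10, T=12
G+C = 15, so %GC = 15/35 × 100 = 42.857%
Salt term: 16.6 × (-0.133) = -2.208
GC term: 0.41 × 42.857 = 17.571; length term: −675/35 = −19.286
Tm = 81.5 + (-2.208) + 17.571 − 19.286 = 77.577 → 77.6°C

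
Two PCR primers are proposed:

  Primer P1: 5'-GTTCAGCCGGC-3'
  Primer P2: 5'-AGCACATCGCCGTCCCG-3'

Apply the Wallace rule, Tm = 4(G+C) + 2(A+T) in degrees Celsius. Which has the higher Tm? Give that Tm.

Primer P1: A+T=3, G+C=8 → Tm = 2(3)+4(8) = 38°C
Primer P2: A+T=5, G+C=12 → Tm = 2(5)+4(12) = 58°C
38°C vs 58°C → primer P2 is higher.

Primer P2, 58°C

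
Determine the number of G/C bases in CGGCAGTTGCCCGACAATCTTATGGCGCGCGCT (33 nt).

21

Counting bases: C=11, T=7, G=10, A=5
G+C = 10 + 11 = 21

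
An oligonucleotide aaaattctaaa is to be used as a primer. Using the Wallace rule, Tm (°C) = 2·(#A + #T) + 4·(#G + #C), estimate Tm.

T=3, C=1, G=0, A=7
A+T = 10, G+C = 1
Tm = 4·1 + 2·10 = 4 + 20 = 24°C

24°C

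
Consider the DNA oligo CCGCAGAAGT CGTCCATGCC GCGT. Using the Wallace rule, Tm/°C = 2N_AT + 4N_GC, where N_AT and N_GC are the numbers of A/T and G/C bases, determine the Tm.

80°C

Base counts: A=4, C=9, T=4, G=7
So N_AT = 8 and N_GC = 16.
Tm = 2(8) + 4(16) = 16 + 64 = 80°C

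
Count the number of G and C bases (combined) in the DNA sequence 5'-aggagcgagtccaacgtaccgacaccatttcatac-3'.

18

Base counts: A=11, C=11, T=6, G=7
Total G or C: 7 + 11 = 18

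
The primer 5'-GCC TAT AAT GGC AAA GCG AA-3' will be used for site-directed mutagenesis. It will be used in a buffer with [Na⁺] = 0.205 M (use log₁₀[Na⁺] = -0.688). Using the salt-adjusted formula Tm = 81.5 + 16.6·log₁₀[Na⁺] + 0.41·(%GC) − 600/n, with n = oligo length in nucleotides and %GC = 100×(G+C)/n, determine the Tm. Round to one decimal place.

Length n = 20. Base counts: C=4, A=8, T=3, G=5
G+C = 9, so %GC = 9/20 × 100 = 45%
Salt term: 16.6 × (-0.688) = -11.421
GC term: 0.41 × 45 = 18.45; length term: −600/20 = −30
Tm = 81.5 + (-11.421) + 18.45 − 30 = 58.529 → 58.5°C

58.5°C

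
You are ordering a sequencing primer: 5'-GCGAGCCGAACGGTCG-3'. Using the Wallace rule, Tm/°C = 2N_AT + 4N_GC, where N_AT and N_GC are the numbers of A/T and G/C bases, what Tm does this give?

Base counts: T=1, C=5, A=3, G=7
So N_AT = 4 and N_GC = 12.
Tm = 2×4 + 4×12 = 56°C

56°C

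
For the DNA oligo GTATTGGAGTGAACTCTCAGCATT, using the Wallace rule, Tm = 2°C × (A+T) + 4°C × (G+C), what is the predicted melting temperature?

Counting bases: C=4, G=6, A=6, T=8
So N_AT = 14 and N_GC = 10.
Tm = 2(14) + 4(10) = 28 + 40 = 68°C

68°C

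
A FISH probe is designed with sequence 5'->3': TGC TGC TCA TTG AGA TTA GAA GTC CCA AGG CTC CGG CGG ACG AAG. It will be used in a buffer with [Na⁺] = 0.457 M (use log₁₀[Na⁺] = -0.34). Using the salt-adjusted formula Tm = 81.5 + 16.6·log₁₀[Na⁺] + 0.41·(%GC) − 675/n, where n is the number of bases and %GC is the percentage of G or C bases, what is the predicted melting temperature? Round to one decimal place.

Length n = 45. T=9, C=11, G=14, A=11
G+C = 25, so %GC = 25/45 × 100 = 55.556%
Salt term: 16.6 × (-0.34) = -5.644
GC term: 0.41 × 55.556 = 22.778; length term: −675/45 = −15
Tm = 81.5 + (-5.644) + 22.778 − 15 = 83.634 → 83.6°C

83.6°C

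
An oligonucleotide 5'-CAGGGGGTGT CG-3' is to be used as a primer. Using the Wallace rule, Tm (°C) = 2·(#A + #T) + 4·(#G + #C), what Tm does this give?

42°C

Scanning the sequence gives G=7, C=2, T=2, A=1.
So N_AT = 3 and N_GC = 9.
Tm = 2×3 + 4×9 = 42°C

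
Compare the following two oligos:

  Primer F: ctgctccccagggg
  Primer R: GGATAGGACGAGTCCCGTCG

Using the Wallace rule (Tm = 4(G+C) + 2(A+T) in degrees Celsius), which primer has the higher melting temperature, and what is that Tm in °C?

Primer F: A+T=3, G+C=11 → Tm = 2(3)+4(11) = 50°C
Primer R: A+T=7, G+C=13 → Tm = 2(7)+4(13) = 66°C
50°C vs 66°C → primer R is higher.

Primer R, 66°C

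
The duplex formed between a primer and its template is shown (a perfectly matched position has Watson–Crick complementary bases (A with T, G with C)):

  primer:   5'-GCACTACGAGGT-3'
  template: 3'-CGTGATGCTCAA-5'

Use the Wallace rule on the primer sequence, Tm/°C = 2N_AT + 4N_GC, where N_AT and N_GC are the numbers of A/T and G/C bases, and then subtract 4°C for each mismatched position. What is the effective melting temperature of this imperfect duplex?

34°C

Primer base counts: A=3, T=2, G=4, C=3 → A+T=5, G+C=7
Perfect-match Tm = 2(5) + 4(7) = 10 + 28 = 38°C
Mismatches (positions where the bases are not complementary): 1 (at position 11)
Effective Tm = 38 − 1×4 = 38 − 4 = 34°C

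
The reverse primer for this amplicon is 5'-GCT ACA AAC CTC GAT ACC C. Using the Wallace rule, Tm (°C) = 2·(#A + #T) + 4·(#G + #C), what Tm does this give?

Counting bases: A=6, G=2, T=3, C=8
So N_AT = 9 and N_GC = 10.
Tm = 2×9 + 4×10 = 58°C

58°C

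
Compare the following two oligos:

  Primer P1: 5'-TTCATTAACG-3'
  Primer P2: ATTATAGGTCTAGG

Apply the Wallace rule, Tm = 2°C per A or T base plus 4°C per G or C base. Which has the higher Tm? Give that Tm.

Primer P2, 38°C

Primer P1: A+T=7, G+C=3 → Tm = 2(7)+4(3) = 26°C
Primer P2: A+T=9, G+C=5 → Tm = 2(9)+4(5) = 38°C
26°C vs 38°C → primer P2 is higher.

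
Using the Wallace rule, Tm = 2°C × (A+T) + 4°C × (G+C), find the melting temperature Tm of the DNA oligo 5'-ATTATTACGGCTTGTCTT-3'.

48°C

T=9, C=3, G=3, A=3
AT pairs contribute 12, GC pairs contribute 6.
Tm = 2×12 + 4×6 = 48°C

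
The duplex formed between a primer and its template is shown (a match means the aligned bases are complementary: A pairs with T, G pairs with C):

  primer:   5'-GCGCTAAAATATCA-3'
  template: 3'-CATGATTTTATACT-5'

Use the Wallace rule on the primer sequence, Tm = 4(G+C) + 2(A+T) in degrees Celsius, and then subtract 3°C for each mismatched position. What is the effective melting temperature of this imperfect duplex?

29°C

Primer base counts: A=6, T=3, G=2, C=3 → A+T=9, G+C=5
Perfect-match Tm = 2(9) + 4(5) = 18 + 20 = 38°C
Mismatches (positions where the bases are not complementary): 3 (at positions 2, 3, 13)
Effective Tm = 38 − 3×3 = 38 − 9 = 29°C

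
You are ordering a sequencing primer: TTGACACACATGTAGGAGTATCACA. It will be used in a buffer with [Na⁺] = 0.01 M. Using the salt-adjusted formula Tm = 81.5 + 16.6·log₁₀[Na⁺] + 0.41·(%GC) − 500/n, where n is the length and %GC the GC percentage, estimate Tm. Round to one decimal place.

44.7°C

Length n = 25. Scanning the sequence gives C=5, A=9, G=5, T=6.
G+C = 10, so %GC = 10/25 × 100 = 40%
Salt term: 16.6 × (-2) = -33.2
GC term: 0.41 × 40 = 16.4; length term: −500/25 = −20
Tm = 81.5 + (-33.2) + 16.4 − 20 = 44.7 → 44.7°C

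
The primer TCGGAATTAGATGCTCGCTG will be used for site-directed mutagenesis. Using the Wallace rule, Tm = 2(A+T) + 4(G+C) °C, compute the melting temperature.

60°C

Counting bases: C=4, T=6, G=6, A=4
So N_AT = 10 and N_GC = 10.
Tm = 2(10) + 4(10) = 20 + 40 = 60°C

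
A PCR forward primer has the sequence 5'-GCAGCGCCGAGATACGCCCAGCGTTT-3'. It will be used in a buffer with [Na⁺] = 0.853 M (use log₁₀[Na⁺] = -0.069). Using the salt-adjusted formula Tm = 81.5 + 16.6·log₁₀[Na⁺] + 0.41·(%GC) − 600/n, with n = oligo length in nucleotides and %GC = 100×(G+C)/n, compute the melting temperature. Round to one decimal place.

84.1°C

Length n = 26. Counting bases: A=5, C=9, G=8, T=4
G+C = 17, so %GC = 17/26 × 100 = 65.385%
Salt term: 16.6 × (-0.069) = -1.145
GC term: 0.41 × 65.385 = 26.808; length term: −600/26 = −23.077
Tm = 81.5 + (-1.145) + 26.808 − 23.077 = 84.086 → 84.1°C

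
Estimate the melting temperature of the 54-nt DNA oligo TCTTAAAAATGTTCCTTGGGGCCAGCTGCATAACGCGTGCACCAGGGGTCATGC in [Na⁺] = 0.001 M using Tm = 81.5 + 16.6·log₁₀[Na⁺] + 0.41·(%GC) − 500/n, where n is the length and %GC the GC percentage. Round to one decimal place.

44.5°C

Length n = 54. C=14, A=12, G=15, T=13
G+C = 29, so %GC = 29/54 × 100 = 53.704%
Salt term: 16.6 × (-3) = -49.8
GC term: 0.41 × 53.704 = 22.019; length term: −500/54 = −9.259
Tm = 81.5 + (-49.8) + 22.019 − 9.259 = 44.46 → 44.5°C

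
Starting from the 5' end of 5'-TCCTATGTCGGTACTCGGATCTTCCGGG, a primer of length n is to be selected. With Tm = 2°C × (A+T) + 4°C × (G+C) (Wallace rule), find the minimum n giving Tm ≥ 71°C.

n = 24

First 23 bases: TCCTATGTCGGTACTCGGATCTT → Tm = 68°C (< 71°C)
First 24 bases: TCCTATGTCGGTACTCGGATCTTC → Tm = 72°C (≥ 71°C)
Since every base adds ≥2°C, Tm only increases with n, so the threshold is first crossed at n = 24.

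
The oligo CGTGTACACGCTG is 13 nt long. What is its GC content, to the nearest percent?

G=4, T=3, C=4, A=2
G+C = 4 + 4 = 8 out of 13 bases
%GC = 8/13 × 100 = 61.54% ≈ 62%

62%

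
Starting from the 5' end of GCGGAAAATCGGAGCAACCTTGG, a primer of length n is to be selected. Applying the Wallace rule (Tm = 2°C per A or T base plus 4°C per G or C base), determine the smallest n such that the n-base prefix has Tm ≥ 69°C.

n = 23

First 22 bases: GCGGAAAATCGGAGCAACCTTG → Tm = 68°C (< 69°C)
First 23 bases: GCGGAAAATCGGAGCAACCTTGG → Tm = 72°C (≥ 69°C)
Since every base adds ≥2°C, Tm only increases with n, so the threshold is first crossed at n = 23.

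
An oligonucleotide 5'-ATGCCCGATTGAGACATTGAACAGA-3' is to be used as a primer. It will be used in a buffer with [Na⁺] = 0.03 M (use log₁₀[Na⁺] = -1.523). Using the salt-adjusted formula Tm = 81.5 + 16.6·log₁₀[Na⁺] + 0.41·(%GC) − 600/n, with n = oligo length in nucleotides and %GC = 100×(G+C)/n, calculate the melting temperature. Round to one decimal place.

50.3°C

Length n = 25. Counting bases: C=5, A=9, T=5, G=6
G+C = 11, so %GC = 11/25 × 100 = 44%
Salt term: 16.6 × (-1.523) = -25.282
GC term: 0.41 × 44 = 18.04; length term: −600/25 = −24
Tm = 81.5 + (-25.282) + 18.04 − 24 = 50.258 → 50.3°C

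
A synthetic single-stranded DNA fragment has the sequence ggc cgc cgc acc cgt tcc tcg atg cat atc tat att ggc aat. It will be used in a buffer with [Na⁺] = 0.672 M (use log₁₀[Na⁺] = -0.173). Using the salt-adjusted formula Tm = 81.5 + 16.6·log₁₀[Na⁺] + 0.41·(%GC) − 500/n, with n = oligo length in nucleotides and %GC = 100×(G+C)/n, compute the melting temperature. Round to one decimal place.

89.2°C

Length n = 42. Scanning the sequence gives C=14, A=8, G=9, T=11.
G+C = 23, so %GC = 23/42 × 100 = 54.762%
Salt term: 16.6 × (-0.173) = -2.872
GC term: 0.41 × 54.762 = 22.452; length term: −500/42 = −11.905
Tm = 81.5 + (-2.872) + 22.452 − 11.905 = 89.175 → 89.2°C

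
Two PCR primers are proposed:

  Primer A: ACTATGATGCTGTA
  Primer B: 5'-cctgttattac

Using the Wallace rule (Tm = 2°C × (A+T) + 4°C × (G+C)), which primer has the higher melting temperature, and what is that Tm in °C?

Primer A, 38°C

Primer A: A+T=9, G+C=5 → Tm = 2(9)+4(5) = 38°C
Primer B: A+T=7, G+C=4 → Tm = 2(7)+4(4) = 30°C
38°C vs 30°C → primer A is higher.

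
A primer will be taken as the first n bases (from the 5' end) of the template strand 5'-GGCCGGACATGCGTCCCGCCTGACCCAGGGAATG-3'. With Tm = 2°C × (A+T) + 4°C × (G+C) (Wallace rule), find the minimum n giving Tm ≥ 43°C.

n = 13

First 12 bases: GGCCGGACATGC → Tm = 42°C (< 43°C)
First 13 bases: GGCCGGACATGCG → Tm = 46°C (≥ 43°C)
Each additional base adds 2°C (A/T) or 4°C (G/C), so Tm is non-decreasing in n; n = 13 is the first length to reach 43°C.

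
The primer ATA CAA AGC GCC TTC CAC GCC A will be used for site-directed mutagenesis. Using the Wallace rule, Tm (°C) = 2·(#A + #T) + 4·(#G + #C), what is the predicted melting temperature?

A=7, G=3, C=9, T=3
So N_AT = 10 and N_GC = 12.
Tm = 2×10 + 4×12 = 68°C

68°C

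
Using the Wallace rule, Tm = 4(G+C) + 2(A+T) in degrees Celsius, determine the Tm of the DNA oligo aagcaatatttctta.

Counting bases: T=6, G=1, C=2, A=6
A+T = 12, G+C = 3
Tm = 4·3 + 2·12 = 12 + 24 = 36°C

36°C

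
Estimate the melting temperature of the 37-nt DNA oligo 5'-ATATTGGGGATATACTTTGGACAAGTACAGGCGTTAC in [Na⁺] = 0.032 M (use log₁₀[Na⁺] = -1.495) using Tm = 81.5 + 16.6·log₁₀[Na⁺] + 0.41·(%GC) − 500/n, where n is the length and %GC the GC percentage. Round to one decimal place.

Length n = 37. Counting bases: A=11, T=11, C=5, G=10
G+C = 15, so %GC = 15/37 × 100 = 40.541%
Salt term: 16.6 × (-1.495) = -24.817
GC term: 0.41 × 40.541 = 16.622; length term: −500/37 = −13.514
Tm = 81.5 + (-24.817) + 16.622 − 13.514 = 59.791 → 59.8°C

59.8°C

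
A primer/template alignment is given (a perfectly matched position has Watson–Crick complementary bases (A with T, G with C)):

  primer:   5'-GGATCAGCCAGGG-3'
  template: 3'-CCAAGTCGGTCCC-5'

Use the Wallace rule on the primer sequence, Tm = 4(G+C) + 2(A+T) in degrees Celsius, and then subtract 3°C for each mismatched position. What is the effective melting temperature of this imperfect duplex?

41°C

Primer base counts: A=3, T=1, G=6, C=3 → A+T=4, G+C=9
Perfect-match Tm = 2(4) + 4(9) = 8 + 36 = 44°C
Mismatches (positions where the bases are not complementary): 1 (at position 3)
Effective Tm = 44 − 1×3 = 44 − 3 = 41°C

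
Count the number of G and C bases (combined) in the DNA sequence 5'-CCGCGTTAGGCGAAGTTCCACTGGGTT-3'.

16

Counting bases: T=7, C=7, G=9, A=4
G+C = 9 + 7 = 16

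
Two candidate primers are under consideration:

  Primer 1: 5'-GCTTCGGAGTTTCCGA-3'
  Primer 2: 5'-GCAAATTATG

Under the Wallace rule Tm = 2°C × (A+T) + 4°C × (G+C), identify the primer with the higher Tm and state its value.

Primer 1, 50°C

Primer 1: A+T=7, G+C=9 → Tm = 2(7)+4(9) = 50°C
Primer 2: A+T=7, G+C=3 → Tm = 2(7)+4(3) = 26°C
50°C vs 26°C → primer 1 is higher.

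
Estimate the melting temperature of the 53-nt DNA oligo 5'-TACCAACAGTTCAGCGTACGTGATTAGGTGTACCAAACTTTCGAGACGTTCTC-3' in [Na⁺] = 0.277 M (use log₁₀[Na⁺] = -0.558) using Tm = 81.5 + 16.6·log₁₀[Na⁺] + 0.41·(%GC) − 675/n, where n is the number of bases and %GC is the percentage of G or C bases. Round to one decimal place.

Length n = 53. G=11, T=15, C=13, A=14
G+C = 24, so %GC = 24/53 × 100 = 45.283%
Salt term: 16.6 × (-0.558) = -9.263
GC term: 0.41 × 45.283 = 18.566; length term: −675/53 = −12.736
Tm = 81.5 + (-9.263) + 18.566 − 12.736 = 78.067 → 78.1°C

78.1°C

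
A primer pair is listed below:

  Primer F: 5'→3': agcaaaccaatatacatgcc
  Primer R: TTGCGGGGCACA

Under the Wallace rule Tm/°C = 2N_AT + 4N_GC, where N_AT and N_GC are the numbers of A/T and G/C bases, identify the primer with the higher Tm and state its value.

Primer F: A+T=12, G+C=8 → Tm = 2(12)+4(8) = 56°C
Primer R: A+T=4, G+C=8 → Tm = 2(4)+4(8) = 40°C
56°C vs 40°C → primer F is higher.

Primer F, 56°C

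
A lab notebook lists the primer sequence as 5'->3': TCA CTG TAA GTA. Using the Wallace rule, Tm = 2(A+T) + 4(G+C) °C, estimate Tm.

32°C

Scanning the sequence gives C=2, A=4, G=2, T=4.
AT pairs contribute 8, GC pairs contribute 4.
Tm = 2×8 + 4×4 = 32°C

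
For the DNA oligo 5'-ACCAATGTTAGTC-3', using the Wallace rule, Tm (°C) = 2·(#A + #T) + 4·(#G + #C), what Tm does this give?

36°C

Scanning the sequence gives A=4, C=3, G=2, T=4.
AT pairs contribute 8, GC pairs contribute 5.
Tm = 4·5 + 2·8 = 20 + 16 = 36°C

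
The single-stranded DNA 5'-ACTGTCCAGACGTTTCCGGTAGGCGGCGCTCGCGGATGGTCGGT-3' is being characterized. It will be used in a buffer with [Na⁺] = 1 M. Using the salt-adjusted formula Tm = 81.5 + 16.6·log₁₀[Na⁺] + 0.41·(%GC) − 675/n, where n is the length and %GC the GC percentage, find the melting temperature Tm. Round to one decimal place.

93.2°C

Length n = 44. Scanning the sequence gives C=12, T=10, A=5, G=17.
G+C = 29, so %GC = 29/44 × 100 = 65.909%
Salt term: 16.6 × (0) = 0
GC term: 0.41 × 65.909 = 27.023; length term: −675/44 = −15.341
Tm = 81.5 + (0) + 27.023 − 15.341 = 93.182 → 93.2°C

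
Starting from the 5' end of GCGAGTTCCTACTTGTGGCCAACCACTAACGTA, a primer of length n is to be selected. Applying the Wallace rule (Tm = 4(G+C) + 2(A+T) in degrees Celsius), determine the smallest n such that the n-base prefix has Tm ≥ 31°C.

n = 10

First 9 bases: GCGAGTTCC → Tm = 30°C (< 31°C)
First 10 bases: GCGAGTTCCT → Tm = 32°C (≥ 31°C)
Each additional base adds 2°C (A/T) or 4°C (G/C), so Tm is non-decreasing in n; n = 10 is the first length to reach 31°C.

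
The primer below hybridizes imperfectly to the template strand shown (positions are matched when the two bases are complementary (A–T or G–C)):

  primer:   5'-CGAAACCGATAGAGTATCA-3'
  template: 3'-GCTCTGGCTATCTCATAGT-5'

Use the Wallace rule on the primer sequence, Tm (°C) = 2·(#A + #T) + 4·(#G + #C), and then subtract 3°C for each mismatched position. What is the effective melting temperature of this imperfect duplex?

Primer base counts: A=8, T=3, G=4, C=4 → A+T=11, G+C=8
Perfect-match Tm = 2(11) + 4(8) = 22 + 32 = 54°C
Mismatches (positions where the bases are not complementary): 1 (at position 4)
Effective Tm = 54 − 1×3 = 54 − 3 = 51°C

51°C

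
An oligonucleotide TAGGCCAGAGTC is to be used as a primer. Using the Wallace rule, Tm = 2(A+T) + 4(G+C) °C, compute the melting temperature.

38°C

Base counts: C=3, A=3, T=2, G=4
So N_AT = 5 and N_GC = 7.
Tm = 2(5) + 4(7) = 10 + 28 = 38°C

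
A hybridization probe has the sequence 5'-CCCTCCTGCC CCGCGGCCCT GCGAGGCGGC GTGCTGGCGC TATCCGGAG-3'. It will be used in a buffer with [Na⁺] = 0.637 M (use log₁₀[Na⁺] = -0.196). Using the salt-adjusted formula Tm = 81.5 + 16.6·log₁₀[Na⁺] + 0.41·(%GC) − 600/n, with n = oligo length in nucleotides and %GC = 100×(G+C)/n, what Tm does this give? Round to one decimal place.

Length n = 49. G=18, C=21, T=7, A=3
G+C = 39, so %GC = 39/49 × 100 = 79.592%
Salt term: 16.6 × (-0.196) = -3.254
GC term: 0.41 × 79.592 = 32.633; length term: −600/49 = −12.245
Tm = 81.5 + (-3.254) + 32.633 − 12.245 = 98.634 → 98.6°C

98.6°C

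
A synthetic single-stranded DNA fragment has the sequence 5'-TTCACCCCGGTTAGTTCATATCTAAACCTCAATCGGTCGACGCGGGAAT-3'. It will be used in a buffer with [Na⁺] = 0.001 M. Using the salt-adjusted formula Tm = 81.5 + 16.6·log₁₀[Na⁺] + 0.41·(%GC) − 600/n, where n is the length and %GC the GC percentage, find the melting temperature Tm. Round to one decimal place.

39.5°C

Length n = 49. Counting bases: C=14, A=12, G=10, T=13
G+C = 24, so %GC = 24/49 × 100 = 48.98%
Salt term: 16.6 × (-3) = -49.8
GC term: 0.41 × 48.98 = 20.082; length term: −600/49 = −12.245
Tm = 81.5 + (-49.8) + 20.082 − 12.245 = 39.537 → 39.5°C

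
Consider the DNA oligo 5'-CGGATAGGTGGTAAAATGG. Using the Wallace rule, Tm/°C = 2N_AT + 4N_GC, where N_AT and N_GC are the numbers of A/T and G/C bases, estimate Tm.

56°C

Counting bases: T=4, C=1, G=8, A=6
AT pairs contribute 10, GC pairs contribute 9.
Tm = 4·9 + 2·10 = 36 + 20 = 56°C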